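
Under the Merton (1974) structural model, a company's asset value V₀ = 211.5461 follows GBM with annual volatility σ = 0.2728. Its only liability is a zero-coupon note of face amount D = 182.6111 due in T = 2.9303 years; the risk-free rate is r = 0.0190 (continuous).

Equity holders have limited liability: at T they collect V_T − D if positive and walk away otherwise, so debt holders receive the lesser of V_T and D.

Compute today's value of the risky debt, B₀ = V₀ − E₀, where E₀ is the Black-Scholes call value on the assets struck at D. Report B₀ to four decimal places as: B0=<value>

B0=153.4433

d₁ = [ln(V₀/D) + (r + σ²/2)T] / (σ√T)
   = [ln(211.5461/182.6111) + (0.0190 + 0.5·0.2728²)·2.9303] / (0.2728·√2.9303)
   = [0.147084 + 0.164712] / 0.466982 = 0.667683
d₂ = d₁ − σ√T = 0.667683 − 0.466982 = 0.200701
N(d₁) = 0.747832,  N(d₂) = 0.579534,  e^(−rT) = 0.945846
E₀ = V₀·N(d₁) − D·e^(−rT)·N(d₂)
   = 211.5461·0.747832 − 182.6111·0.945846·0.579534 = 58.102758
B₀ = V₀ − E₀ = 211.5461 − 58.102758 = 153.443342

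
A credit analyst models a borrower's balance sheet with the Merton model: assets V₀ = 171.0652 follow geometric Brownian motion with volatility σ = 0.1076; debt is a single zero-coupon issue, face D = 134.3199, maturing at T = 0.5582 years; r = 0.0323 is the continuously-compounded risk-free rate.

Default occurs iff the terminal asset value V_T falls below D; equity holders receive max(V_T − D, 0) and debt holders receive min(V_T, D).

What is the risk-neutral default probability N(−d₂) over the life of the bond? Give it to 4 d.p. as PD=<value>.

d₁ = [ln(V₀/D) + (r + σ²/2)T] / (σ√T)
   = [ln(171.0652/134.3199) + (0.0323 + 0.5·0.1076²)·0.5582] / (0.1076·√0.5582)
   = [0.241821 + 0.021261] / 0.080391 = 3.272529
d₂ = d₁ − σ√T = 3.272529 − 0.080391 = 3.192138
risk-neutral PD = N(−d₂) = N(-3.192138) = 0.000706

PD=0.0007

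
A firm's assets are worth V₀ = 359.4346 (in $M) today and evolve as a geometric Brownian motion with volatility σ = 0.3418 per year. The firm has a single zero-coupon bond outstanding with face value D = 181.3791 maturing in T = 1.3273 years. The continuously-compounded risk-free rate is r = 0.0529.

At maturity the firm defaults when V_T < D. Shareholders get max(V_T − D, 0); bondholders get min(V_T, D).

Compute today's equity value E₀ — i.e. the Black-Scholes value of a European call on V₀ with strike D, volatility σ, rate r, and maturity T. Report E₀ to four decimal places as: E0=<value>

d₁ = [ln(V₀/D) + (r + σ²/2)T] / (σ√T)
   = [ln(359.4346/181.3791) + (0.0529 + 0.5·0.3418²)·1.3273] / (0.3418·√1.3273)
   = [0.683943 + 0.147747] / 0.393783 = 2.112052
d₂ = d₁ − σ√T = 2.112052 − 0.393783 = 1.718269
N(d₁) = 0.982659,  N(d₂) = 0.957126,  e^(−rT) = 0.932194
E₀ = V₀·N(d₁) − D·e^(−rT)·N(d₂)
   = 359.4346·0.982659 − 181.3791·0.932194·0.957126 = 191.370227

E0=191.3702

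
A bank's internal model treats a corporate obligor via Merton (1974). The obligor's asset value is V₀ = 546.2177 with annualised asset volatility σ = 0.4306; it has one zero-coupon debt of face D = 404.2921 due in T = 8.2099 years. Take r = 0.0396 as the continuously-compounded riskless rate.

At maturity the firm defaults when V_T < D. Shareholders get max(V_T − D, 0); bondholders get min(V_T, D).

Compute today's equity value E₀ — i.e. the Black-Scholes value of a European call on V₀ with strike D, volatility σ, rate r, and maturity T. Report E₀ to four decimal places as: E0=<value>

d₁ = [ln(V₀/D) + (r + σ²/2)T] / (σ√T)
   = [ln(546.2177/404.2921) + (0.0396 + 0.5·0.4306²)·8.2099] / (0.4306·√8.2099)
   = [0.300880 + 1.086237] / 1.233795 = 1.124269
d₂ = d₁ − σ√T = 1.124269 − 1.233795 = -0.109526
N(d₁) = 0.869550,  N(d₂) = 0.456393,  e^(−rT) = 0.722446
E₀ = V₀·N(d₁) − D·e^(−rT)·N(d₂)
   = 546.2177·0.869550 − 404.2921·0.722446·0.456393 = 341.660999

E0=341.6610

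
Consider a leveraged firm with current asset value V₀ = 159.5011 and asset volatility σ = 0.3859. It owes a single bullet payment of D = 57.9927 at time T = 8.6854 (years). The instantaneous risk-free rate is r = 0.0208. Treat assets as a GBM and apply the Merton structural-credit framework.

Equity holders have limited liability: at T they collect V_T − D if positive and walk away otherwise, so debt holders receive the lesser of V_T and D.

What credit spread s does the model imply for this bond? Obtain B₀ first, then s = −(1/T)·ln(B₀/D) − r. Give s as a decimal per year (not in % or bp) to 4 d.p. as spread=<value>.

spread=0.0175

d₁ = [ln(V₀/D) + (r + σ²/2)T] / (σ√T)
   = [ln(159.5011/57.9927) + (0.0208 + 0.5·0.3859²)·8.6854] / (0.3859·√8.6854)
   = [1.011734 + 0.827366] / 1.137286 = 1.617095
d₂ = d₁ − σ√T = 1.617095 − 1.137286 = 0.479809
N(d₁) = 0.947071,  N(d₂) = 0.684318,  e^(−rT) = 0.834722
E₀ = V₀·N(d₁) − D·e^(−rT)·N(d₂)
   = 159.5011·0.947071 − 57.9927·0.834722·0.684318 = 117.932541
B₀ = V₀ − E₀ = 159.5011 − 117.932541 = 41.568559
spread = −(1/T)·ln(B₀/D) − r = −(1/8.6854)·ln(41.568559/57.9927) − 0.0208 = 0.01753710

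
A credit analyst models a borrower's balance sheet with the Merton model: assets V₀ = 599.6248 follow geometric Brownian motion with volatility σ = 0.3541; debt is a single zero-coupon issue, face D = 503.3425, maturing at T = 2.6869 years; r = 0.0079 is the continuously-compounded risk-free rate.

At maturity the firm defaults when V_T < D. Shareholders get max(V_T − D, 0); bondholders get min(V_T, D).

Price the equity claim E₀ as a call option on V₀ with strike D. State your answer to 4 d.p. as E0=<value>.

d₁ = [ln(V₀/D) + (r + σ²/2)T] / (σ√T)
   = [ln(599.6248/503.3425) + (0.0079 + 0.5·0.3541²)·2.6869] / (0.3541·√2.6869)
   = [0.175033 + 0.189677] / 0.580432 = 0.628343
d₂ = d₁ − σ√T = 0.628343 − 0.580432 = 0.047911
N(d₁) = 0.735110,  N(d₂) = 0.519106,  e^(−rT) = 0.978997
E₀ = V₀·N(d₁) − D·e^(−rT)·N(d₂)
   = 599.6248·0.735110 − 503.3425·0.978997·0.519106 = 184.989963

E0=184.9900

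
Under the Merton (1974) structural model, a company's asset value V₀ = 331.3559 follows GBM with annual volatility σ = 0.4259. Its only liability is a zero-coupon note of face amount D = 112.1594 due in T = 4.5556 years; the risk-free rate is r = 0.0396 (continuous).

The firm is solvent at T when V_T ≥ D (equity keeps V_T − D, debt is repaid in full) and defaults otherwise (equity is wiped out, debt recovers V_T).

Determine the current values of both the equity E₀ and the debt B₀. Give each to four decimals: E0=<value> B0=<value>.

d₁ = [ln(V₀/D) + (r + σ²/2)T] / (σ√T)
   = [ln(331.3559/112.1594) + (0.0396 + 0.5·0.4259²)·4.5556] / (0.4259·√4.5556)
   = [1.083272 + 0.593574] / 0.909035 = 1.844644
d₂ = d₁ − σ√T = 1.844644 − 0.909035 = 0.935610
N(d₁) = 0.967455,  N(d₂) = 0.825263,  e^(−rT) = 0.834935
E₀ = V₀·N(d₁) − D·e^(−rT)·N(d₂)
   = 331.3559·0.967455 − 112.1594·0.834935·0.825263 = 243.289655
B₀ = V₀ − E₀ = 331.3559 − 243.289655 = 88.066245

E0=243.2897 B0=88.0662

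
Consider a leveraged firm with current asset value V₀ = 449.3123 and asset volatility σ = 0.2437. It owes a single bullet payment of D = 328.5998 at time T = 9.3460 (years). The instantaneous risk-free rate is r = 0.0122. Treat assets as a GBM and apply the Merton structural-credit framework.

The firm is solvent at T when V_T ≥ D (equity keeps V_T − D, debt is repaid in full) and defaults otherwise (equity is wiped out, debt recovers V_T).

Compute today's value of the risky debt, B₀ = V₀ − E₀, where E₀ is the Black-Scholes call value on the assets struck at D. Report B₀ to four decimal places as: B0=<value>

B0=247.2602

d₁ = [ln(V₀/D) + (r + σ²/2)T] / (σ√T)
   = [ln(449.3123/328.5998) + (0.0122 + 0.5·0.2437²)·9.3460] / (0.2437·√9.3460)
   = [0.312878 + 0.391549] / 0.745021 = 0.945513
d₂ = d₁ − σ√T = 0.945513 − 0.745021 = 0.200492
N(d₁) = 0.827801,  N(d₂) = 0.579452,  e^(−rT) = 0.892239
E₀ = V₀·N(d₁) − D·e^(−rT)·N(d₂)
   = 449.3123·0.827801 − 328.5998·0.892239·0.579452 = 202.052058
B₀ = V₀ − E₀ = 449.3123 − 202.052058 = 247.260242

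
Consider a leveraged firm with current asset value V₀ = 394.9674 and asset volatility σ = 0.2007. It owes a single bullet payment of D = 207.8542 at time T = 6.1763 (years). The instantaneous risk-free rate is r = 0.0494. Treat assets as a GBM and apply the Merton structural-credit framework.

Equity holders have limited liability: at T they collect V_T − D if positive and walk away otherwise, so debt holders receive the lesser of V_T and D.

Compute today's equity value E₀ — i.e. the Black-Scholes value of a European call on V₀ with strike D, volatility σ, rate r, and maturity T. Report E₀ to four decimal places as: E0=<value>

E0=243.0982

d₁ = [ln(V₀/D) + (r + σ²/2)T] / (σ√T)
   = [ln(394.9674/207.8542) + (0.0494 + 0.5·0.2007²)·6.1763] / (0.2007·√6.1763)
   = [0.641966 + 0.429501] / 0.498783 = 2.148165
d₂ = d₁ − σ√T = 2.148165 − 0.498783 = 1.649382
N(d₁) = 0.984150,  N(d₂) = 0.950465,  e^(−rT) = 0.737043
E₀ = V₀·N(d₁) − D·e^(−rT)·N(d₂)
   = 394.9674·0.984150 − 207.8542·0.737043·0.950465 = 243.098171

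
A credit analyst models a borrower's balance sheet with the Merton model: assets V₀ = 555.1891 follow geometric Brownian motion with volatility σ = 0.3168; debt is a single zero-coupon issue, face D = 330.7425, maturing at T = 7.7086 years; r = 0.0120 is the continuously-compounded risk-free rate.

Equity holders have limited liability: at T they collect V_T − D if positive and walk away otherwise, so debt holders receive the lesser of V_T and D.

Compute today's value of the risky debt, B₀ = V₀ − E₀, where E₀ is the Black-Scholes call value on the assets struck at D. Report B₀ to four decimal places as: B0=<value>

B0=252.3224

d₁ = [ln(V₀/D) + (r + σ²/2)T] / (σ√T)
   = [ln(555.1891/330.7425) + (0.0120 + 0.5·0.3168²)·7.7086] / (0.3168·√7.7086)
   = [0.517969 + 0.479329] / 0.879575 = 1.133841
d₂ = d₁ − σ√T = 1.133841 − 0.879575 = 0.254266
N(d₁) = 0.871569,  N(d₂) = 0.600355,  e^(−rT) = 0.911646
E₀ = V₀·N(d₁) − D·e^(−rT)·N(d₂)
   = 555.1891·0.871569 − 330.7425·0.911646·0.600355 = 302.866695
B₀ = V₀ − E₀ = 555.1891 − 302.866695 = 252.322405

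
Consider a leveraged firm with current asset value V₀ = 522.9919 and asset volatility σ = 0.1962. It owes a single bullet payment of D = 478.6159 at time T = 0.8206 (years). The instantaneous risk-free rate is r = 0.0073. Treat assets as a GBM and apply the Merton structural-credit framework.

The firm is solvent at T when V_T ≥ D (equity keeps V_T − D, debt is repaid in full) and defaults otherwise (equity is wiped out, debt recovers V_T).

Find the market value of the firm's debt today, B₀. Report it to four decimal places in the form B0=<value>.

B0=459.1307

d₁ = [ln(V₀/D) + (r + σ²/2)T] / (σ√T)
   = [ln(522.9919/478.6159) + (0.0073 + 0.5·0.1962²)·0.8206] / (0.1962·√0.8206)
   = [0.088668 + 0.021785] / 0.177732 = 0.621455
d₂ = d₁ − σ√T = 0.621455 − 0.177732 = 0.443723
N(d₁) = 0.732850,  N(d₂) = 0.671379,  e^(−rT) = 0.994028
E₀ = V₀·N(d₁) − D·e^(−rT)·N(d₂)
   = 522.9919·0.732850 − 478.6159·0.994028·0.671379 = 63.861168
B₀ = V₀ − E₀ = 522.9919 − 63.861168 = 459.130732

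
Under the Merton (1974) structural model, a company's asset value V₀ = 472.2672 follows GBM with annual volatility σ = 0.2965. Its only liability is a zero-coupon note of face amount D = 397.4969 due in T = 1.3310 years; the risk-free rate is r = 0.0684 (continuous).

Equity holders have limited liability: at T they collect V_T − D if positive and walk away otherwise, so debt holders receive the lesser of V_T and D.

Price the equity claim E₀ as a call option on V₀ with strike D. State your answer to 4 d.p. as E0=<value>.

d₁ = [ln(V₀/D) + (r + σ²/2)T] / (σ√T)
   = [ln(472.2672/397.4969) + (0.0684 + 0.5·0.2965²)·1.3310] / (0.2965·√1.3310)
   = [0.172358 + 0.149546] / 0.342069 = 0.941049
d₂ = d₁ − σ√T = 0.941049 − 0.342069 = 0.598980
N(d₁) = 0.826660,  N(d₂) = 0.725407,  e^(−rT) = 0.912981
E₀ = V₀·N(d₁) − D·e^(−rT)·N(d₂)
   = 472.2672·0.826660 − 397.4969·0.912981·0.725407 = 127.149191

E0=127.1492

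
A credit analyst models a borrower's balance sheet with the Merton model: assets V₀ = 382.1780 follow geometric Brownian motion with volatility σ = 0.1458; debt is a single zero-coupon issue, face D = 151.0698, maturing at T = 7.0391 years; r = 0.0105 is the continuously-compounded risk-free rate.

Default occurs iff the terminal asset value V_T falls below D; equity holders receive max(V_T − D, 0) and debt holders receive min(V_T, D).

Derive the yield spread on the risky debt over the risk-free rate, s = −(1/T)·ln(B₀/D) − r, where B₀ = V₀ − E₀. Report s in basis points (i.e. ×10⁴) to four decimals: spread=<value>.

d₁ = [ln(V₀/D) + (r + σ²/2)T] / (σ√T)
   = [ln(382.1780/151.0698) + (0.0105 + 0.5·0.1458²)·7.0391] / (0.1458·√7.0391)
   = [0.928144 + 0.148728] / 0.386826 = 2.783865
d₂ = d₁ − σ√T = 2.783865 − 0.386826 = 2.397038
N(d₁) = 0.997314,  N(d₂) = 0.991736,  e^(−rT) = 0.928755
E₀ = V₀·N(d₁) − D·e^(−rT)·N(d₂)
   = 382.1780·0.997314 − 151.0698·0.928755·0.991736 = 242.004269
B₀ = V₀ − E₀ = 382.1780 − 242.004269 = 140.173731
spread = −(1/T)·ln(B₀/D) − r = −(1/7.0391)·ln(140.173731/151.0698) − 0.0105 = 0.00013480
in basis points: 0.00013480 × 10⁴ = 1.3480 bp

spread=1.3480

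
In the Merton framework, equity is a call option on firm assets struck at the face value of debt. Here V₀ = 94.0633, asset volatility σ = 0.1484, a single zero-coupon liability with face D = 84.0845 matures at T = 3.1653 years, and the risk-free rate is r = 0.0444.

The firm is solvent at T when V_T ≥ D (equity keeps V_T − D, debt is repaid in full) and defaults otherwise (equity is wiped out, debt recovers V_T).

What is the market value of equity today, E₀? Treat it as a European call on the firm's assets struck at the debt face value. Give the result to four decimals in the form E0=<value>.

E0=22.9700

d₁ = [ln(V₀/D) + (r + σ²/2)T] / (σ√T)
   = [ln(94.0633/84.0845) + (0.0444 + 0.5·0.1484²)·3.1653] / (0.1484·√3.1653)
   = [0.112146 + 0.175393] / 0.264023 = 1.089069
d₂ = d₁ − σ√T = 1.089069 − 0.264023 = 0.825046
N(d₁) = 0.861938,  N(d₂) = 0.795327,  e^(−rT) = 0.868889
E₀ = V₀·N(d₁) − D·e^(−rT)·N(d₂)
   = 94.0633·0.861938 − 84.0845·0.868889·0.795327 = 22.970032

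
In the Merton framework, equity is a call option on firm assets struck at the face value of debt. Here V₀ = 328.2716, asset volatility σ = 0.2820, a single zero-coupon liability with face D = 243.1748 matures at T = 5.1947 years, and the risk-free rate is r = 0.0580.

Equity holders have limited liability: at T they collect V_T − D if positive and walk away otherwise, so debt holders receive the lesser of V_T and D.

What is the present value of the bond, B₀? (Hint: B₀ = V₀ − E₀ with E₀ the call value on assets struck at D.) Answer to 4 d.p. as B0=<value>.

d₁ = [ln(V₀/D) + (r + σ²/2)T] / (σ√T)
   = [ln(328.2716/243.1748) + (0.0580 + 0.5·0.2820²)·5.1947] / (0.2820·√5.1947)
   = [0.300061 + 0.507844] / 0.642731 = 1.256988
d₂ = d₁ − σ√T = 1.256988 − 0.642731 = 0.614256
N(d₁) = 0.895621,  N(d₂) = 0.730477,  e^(−rT) = 0.739861
E₀ = V₀·N(d₁) − D·e^(−rT)·N(d₂)
   = 328.2716·0.895621 − 243.1748·0.739861·0.730477 = 162.582689
B₀ = V₀ − E₀ = 328.2716 − 162.582689 = 165.688911

B0=165.6889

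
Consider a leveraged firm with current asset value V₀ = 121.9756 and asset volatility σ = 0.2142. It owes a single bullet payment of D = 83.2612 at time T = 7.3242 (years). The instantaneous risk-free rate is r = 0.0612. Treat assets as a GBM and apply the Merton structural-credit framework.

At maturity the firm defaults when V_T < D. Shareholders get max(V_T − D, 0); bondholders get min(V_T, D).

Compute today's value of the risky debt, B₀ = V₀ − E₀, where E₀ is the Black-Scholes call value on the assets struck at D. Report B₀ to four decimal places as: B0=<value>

d₁ = [ln(V₀/D) + (r + σ²/2)T] / (σ√T)
   = [ln(121.9756/83.2612) + (0.0612 + 0.5·0.2142²)·7.3242] / (0.2142·√7.3242)
   = [0.381838 + 0.616264] / 0.579695 = 1.721772
d₂ = d₁ − σ√T = 1.721772 − 0.579695 = 1.142077
N(d₁) = 0.957445,  N(d₂) = 0.873289,  e^(−rT) = 0.638751
E₀ = V₀·N(d₁) − D·e^(−rT)·N(d₂)
   = 121.9756·0.957445 − 83.2612·0.638751·0.873289 = 70.340619
B₀ = V₀ − E₀ = 121.9756 − 70.340619 = 51.634981

B0=51.6350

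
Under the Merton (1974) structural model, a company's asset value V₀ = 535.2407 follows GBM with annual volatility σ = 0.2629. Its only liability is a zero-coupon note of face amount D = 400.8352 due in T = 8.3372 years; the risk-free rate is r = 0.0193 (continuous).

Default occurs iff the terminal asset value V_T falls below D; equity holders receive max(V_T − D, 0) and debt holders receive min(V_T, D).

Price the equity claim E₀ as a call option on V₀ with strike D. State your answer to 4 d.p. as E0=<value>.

d₁ = [ln(V₀/D) + (r + σ²/2)T] / (σ√T)
   = [ln(535.2407/400.8352) + (0.0193 + 0.5·0.2629²)·8.3372] / (0.2629·√8.3372)
   = [0.289166 + 0.449027] / 0.759103 = 0.972454
d₂ = d₁ − σ√T = 0.972454 − 0.759103 = 0.213351
N(d₁) = 0.834588,  N(d₂) = 0.584473,  e^(−rT) = 0.851370
E₀ = V₀·N(d₁) − D·e^(−rT)·N(d₂)
   = 535.2407·0.834588 − 400.8352·0.851370·0.584473 = 247.248319

E0=247.2483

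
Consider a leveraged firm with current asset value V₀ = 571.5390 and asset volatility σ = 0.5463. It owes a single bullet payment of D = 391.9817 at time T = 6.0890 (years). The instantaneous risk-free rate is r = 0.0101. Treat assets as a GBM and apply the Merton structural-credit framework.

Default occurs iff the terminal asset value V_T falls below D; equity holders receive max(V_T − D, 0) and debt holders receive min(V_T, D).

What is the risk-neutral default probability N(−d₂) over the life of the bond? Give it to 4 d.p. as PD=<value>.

PD=0.6363

d₁ = [ln(V₀/D) + (r + σ²/2)T] / (σ√T)
   = [ln(571.5390/391.9817) + (0.0101 + 0.5·0.5463²)·6.0890] / (0.5463·√6.0890)
   = [0.377118 + 0.970111] / 1.348044 = 0.999395
d₂ = d₁ − σ√T = 0.999395 − 1.348044 = -0.348650
risk-neutral PD = N(−d₂) = N(0.348650) = 0.636324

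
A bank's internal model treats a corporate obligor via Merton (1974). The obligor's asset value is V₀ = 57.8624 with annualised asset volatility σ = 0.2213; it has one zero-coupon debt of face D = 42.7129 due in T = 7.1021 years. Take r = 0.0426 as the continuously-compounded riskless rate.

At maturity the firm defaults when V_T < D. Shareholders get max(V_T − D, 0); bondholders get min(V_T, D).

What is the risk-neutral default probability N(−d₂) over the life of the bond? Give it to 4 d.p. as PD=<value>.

d₁ = [ln(V₀/D) + (r + σ²/2)T] / (σ√T)
   = [ln(57.8624/42.7129) + (0.0426 + 0.5·0.2213²)·7.1021] / (0.2213·√7.1021)
   = [0.303567 + 0.476457] / 0.589759 = 1.322615
d₂ = d₁ − σ√T = 1.322615 − 0.589759 = 0.732855
risk-neutral PD = N(−d₂) = N(-0.732855) = 0.231823

PD=0.2318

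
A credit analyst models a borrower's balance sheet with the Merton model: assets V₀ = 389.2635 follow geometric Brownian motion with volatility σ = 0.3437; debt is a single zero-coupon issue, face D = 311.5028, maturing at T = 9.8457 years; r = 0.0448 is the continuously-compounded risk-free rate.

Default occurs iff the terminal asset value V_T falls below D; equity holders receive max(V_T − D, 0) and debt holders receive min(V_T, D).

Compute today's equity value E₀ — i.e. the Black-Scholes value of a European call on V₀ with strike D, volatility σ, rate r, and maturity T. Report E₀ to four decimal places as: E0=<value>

E0=234.6631

d₁ = [ln(V₀/D) + (r + σ²/2)T] / (σ√T)
   = [ln(389.2635/311.5028) + (0.0448 + 0.5·0.3437²)·9.8457] / (0.3437·√9.8457)
   = [0.222848 + 1.022622] / 1.078457 = 1.154863
d₂ = d₁ − σ√T = 1.154863 − 1.078457 = 0.076406
N(d₁) = 0.875927,  N(d₂) = 0.530452,  e^(−rT) = 0.643337
E₀ = V₀·N(d₁) − D·e^(−rT)·N(d₂)
   = 389.2635·0.875927 − 311.5028·0.643337·0.530452 = 234.663139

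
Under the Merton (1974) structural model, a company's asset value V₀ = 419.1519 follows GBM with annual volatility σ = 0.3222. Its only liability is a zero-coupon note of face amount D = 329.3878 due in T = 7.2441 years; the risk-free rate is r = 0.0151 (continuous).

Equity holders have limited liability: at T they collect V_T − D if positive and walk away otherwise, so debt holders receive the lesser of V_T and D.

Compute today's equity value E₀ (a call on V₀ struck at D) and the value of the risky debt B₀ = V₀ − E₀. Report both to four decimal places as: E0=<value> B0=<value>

d₁ = [ln(V₀/D) + (r + σ²/2)T] / (σ√T)
   = [ln(419.1519/329.3878) + (0.0151 + 0.5·0.3222²)·7.2441] / (0.3222·√7.2441)
   = [0.240998 + 0.485401] / 0.867197 = 0.837640
d₂ = d₁ − σ√T = 0.837640 − 0.867197 = -0.029557
N(d₁) = 0.798884,  N(d₂) = 0.488210,  e^(−rT) = 0.896384
E₀ = V₀·N(d₁) − D·e^(−rT)·N(d₂)
   = 419.1519·0.798884 − 329.3878·0.896384·0.488210 = 190.705543
B₀ = V₀ − E₀ = 419.1519 − 190.705543 = 228.446357

E0=190.7055 B0=228.4464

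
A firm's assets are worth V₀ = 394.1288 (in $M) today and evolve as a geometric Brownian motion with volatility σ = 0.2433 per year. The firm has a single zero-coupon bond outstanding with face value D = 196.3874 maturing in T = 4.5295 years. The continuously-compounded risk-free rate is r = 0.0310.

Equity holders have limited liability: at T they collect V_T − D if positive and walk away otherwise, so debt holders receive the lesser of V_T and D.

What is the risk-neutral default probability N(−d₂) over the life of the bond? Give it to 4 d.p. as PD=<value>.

PD=0.0873

d₁ = [ln(V₀/D) + (r + σ²/2)T] / (σ√T)
   = [ln(394.1288/196.3874) + (0.0310 + 0.5·0.2433²)·4.5295] / (0.2433·√4.5295)
   = [0.696589 + 0.274476] / 0.517806 = 1.875344
d₂ = d₁ − σ√T = 1.875344 − 0.517806 = 1.357538
risk-neutral PD = N(−d₂) = N(-1.357538) = 0.087305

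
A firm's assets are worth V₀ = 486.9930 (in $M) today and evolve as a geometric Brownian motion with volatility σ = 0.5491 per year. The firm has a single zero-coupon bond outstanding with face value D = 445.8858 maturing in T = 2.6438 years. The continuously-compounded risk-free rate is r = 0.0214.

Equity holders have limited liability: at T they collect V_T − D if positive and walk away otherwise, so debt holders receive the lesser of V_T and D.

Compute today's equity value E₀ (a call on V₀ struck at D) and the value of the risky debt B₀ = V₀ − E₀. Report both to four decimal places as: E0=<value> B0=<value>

d₁ = [ln(V₀/D) + (r + σ²/2)T] / (σ√T)
   = [ln(486.9930/445.8858) + (0.0214 + 0.5·0.5491²)·2.6438] / (0.5491·√2.6438)
   = [0.088187 + 0.455144] / 0.892824 = 0.608554
d₂ = d₁ − σ√T = 0.608554 − 0.892824 = -0.284270
N(d₁) = 0.728590,  N(d₂) = 0.388102,  e^(−rT) = 0.944993
E₀ = V₀·N(d₁) − D·e^(−rT)·N(d₂)
   = 486.9930·0.728590 − 445.8858·0.944993·0.388102 = 191.287951
B₀ = V₀ − E₀ = 486.9930 − 191.287951 = 295.705049

E0=191.2880 B0=295.7050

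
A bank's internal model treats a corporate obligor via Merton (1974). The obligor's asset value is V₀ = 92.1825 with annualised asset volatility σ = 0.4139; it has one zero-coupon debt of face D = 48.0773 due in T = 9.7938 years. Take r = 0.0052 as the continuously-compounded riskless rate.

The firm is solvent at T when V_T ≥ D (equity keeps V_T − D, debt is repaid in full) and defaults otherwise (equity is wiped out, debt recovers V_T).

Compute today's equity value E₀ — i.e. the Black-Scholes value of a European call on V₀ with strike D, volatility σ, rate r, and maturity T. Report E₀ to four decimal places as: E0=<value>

d₁ = [ln(V₀/D) + (r + σ²/2)T] / (σ√T)
   = [ln(92.1825/48.0773) + (0.0052 + 0.5·0.4139²)·9.7938] / (0.4139·√9.7938)
   = [0.650960 + 0.889831] / 1.295302 = 1.189523
d₂ = d₁ − σ√T = 1.189523 − 1.295302 = -0.105779
N(d₁) = 0.882883,  N(d₂) = 0.457879,  e^(−rT) = 0.950347
E₀ = V₀·N(d₁) − D·e^(−rT)·N(d₂)
   = 92.1825·0.882883 − 48.0773·0.950347·0.457879 = 60.465820

E0=60.4658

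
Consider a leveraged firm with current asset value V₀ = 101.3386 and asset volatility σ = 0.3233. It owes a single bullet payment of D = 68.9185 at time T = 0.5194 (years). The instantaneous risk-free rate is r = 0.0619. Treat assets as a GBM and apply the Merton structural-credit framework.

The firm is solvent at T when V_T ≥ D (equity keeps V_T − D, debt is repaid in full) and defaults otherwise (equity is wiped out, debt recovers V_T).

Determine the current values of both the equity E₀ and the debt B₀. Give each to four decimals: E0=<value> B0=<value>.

d₁ = [ln(V₀/D) + (r + σ²/2)T] / (σ√T)
   = [ln(101.3386/68.9185) + (0.0619 + 0.5·0.3233²)·0.5194] / (0.3233·√0.5194)
   = [0.385543 + 0.059295] / 0.233000 = 1.909173
d₂ = d₁ − σ√T = 1.909173 − 0.233000 = 1.676173
N(d₁) = 0.971880,  N(d₂) = 0.953148,  e^(−rT) = 0.968360
E₀ = V₀·N(d₁) − D·e^(−rT)·N(d₂)
   = 101.3386·0.971880 − 68.9185·0.968360·0.953148 = 34.877837
B₀ = V₀ − E₀ = 101.3386 − 34.877837 = 66.460763

E0=34.8778 B0=66.4608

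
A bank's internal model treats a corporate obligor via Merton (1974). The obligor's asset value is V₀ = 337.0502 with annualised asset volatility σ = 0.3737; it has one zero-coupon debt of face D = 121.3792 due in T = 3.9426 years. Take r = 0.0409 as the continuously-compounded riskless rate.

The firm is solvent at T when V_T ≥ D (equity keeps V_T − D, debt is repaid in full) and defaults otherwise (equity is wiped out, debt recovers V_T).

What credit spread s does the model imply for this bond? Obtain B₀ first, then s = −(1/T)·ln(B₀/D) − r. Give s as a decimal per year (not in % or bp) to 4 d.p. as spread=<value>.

d₁ = [ln(V₀/D) + (r + σ²/2)T] / (σ√T)
   = [ln(337.0502/121.3792) + (0.0409 + 0.5·0.3737²)·3.9426] / (0.3737·√3.9426)
   = [1.021312 + 0.436548] / 0.742018 = 1.964723
d₂ = d₁ − σ√T = 1.964723 − 0.742018 = 1.222705
N(d₁) = 0.975277,  N(d₂) = 0.889279,  e^(−rT) = 0.851077
E₀ = V₀·N(d₁) − D·e^(−rT)·N(d₂)
   = 337.0502·0.975277 − 121.3792·0.851077·0.889279 = 236.851953
B₀ = V₀ − E₀ = 337.0502 − 236.851953 = 100.198247
spread = −(1/T)·ln(B₀/D) − r = −(1/3.9426)·ln(100.198247/121.3792) − 0.0409 = 0.00774020

spread=0.0077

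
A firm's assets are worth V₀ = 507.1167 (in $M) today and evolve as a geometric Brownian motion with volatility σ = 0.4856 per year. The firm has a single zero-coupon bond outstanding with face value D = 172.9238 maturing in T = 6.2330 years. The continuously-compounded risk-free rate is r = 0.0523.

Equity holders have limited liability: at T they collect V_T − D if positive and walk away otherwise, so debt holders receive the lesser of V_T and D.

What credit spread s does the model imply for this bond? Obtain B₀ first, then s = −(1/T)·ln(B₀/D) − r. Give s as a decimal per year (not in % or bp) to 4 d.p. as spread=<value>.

d₁ = [ln(V₀/D) + (r + σ²/2)T] / (σ√T)
   = [ln(507.1167/172.9238) + (0.0523 + 0.5·0.4856²)·6.2330] / (0.4856·√6.2330)
   = [1.075890 + 1.060880] / 1.212348 = 1.762505
d₂ = d₁ − σ√T = 1.762505 − 1.212348 = 0.550158
N(d₁) = 0.961008,  N(d₂) = 0.708894,  e^(−rT) = 0.721815
E₀ = V₀·N(d₁) − D·e^(−rT)·N(d₂)
   = 507.1167·0.961008 − 172.9238·0.721815·0.708894 = 398.859697
B₀ = V₀ − E₀ = 507.1167 − 398.859697 = 108.257003
spread = −(1/T)·ln(B₀/D) − r = −(1/6.2330)·ln(108.257003/172.9238) − 0.0523 = 0.02283925

spread=0.0228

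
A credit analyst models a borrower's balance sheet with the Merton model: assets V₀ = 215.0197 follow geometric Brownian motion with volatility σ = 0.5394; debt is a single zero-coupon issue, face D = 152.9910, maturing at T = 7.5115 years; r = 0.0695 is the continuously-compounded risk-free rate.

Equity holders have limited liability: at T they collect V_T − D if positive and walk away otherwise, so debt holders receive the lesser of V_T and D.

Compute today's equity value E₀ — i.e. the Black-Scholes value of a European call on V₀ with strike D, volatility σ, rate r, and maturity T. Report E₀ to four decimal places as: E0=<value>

E0=155.2582

d₁ = [ln(V₀/D) + (r + σ²/2)T] / (σ√T)
   = [ln(215.0197/152.9910) + (0.0695 + 0.5·0.5394²)·7.5115] / (0.5394·√7.5115)
   = [0.340351 + 1.614794] / 1.478340 = 1.322527
d₂ = d₁ − σ√T = 1.322527 − 1.478340 = -0.155813
N(d₁) = 0.907004,  N(d₂) = 0.438090,  e^(−rT) = 0.593303
E₀ = V₀·N(d₁) − D·e^(−rT)·N(d₂)
   = 215.0197·0.907004 − 152.9910·0.593303·0.438090 = 155.258155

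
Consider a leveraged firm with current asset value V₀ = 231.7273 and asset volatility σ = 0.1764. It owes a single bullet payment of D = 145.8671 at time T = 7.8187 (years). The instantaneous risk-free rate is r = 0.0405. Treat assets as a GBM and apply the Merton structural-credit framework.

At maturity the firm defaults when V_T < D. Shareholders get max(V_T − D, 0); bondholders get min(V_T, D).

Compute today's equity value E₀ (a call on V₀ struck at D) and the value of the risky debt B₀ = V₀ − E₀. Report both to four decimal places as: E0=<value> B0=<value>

d₁ = [ln(V₀/D) + (r + σ²/2)T] / (σ√T)
   = [ln(231.7273/145.8671) + (0.0405 + 0.5·0.1764²)·7.8187] / (0.1764·√7.8187)
   = [0.462865 + 0.438304] / 0.493249 = 1.827009
d₂ = d₁ − σ√T = 1.827009 − 0.493249 = 1.333761
N(d₁) = 0.966151,  N(d₂) = 0.908859,  e^(−rT) = 0.728580
E₀ = V₀·N(d₁) − D·e^(−rT)·N(d₂)
   = 231.7273·0.966151 − 145.8671·0.728580·0.908859 = 127.293723
B₀ = V₀ − E₀ = 231.7273 − 127.293723 = 104.433577

E0=127.2937 B0=104.4336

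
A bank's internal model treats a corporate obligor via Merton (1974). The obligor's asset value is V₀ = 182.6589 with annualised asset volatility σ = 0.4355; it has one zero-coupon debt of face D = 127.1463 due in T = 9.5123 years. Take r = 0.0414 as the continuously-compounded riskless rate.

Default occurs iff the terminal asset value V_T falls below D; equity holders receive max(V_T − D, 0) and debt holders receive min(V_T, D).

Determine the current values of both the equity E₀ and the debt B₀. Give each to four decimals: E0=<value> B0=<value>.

d₁ = [ln(V₀/D) + (r + σ²/2)T] / (σ√T)
   = [ln(182.6589/127.1463) + (0.0414 + 0.5·0.4355²)·9.5123] / (0.4355·√9.5123)
   = [0.362282 + 1.295862] / 1.343170 = 1.234501
d₂ = d₁ − σ√T = 1.234501 − 1.343170 = -0.108669
N(d₁) = 0.891492,  N(d₂) = 0.456732,  e^(−rT) = 0.674483
E₀ = V₀·N(d₁) − D·e^(−rT)·N(d₂)
   = 182.6589·0.891492 − 127.1463·0.674483·0.456732 = 123.670458
B₀ = V₀ − E₀ = 182.6589 − 123.670458 = 58.988442

E0=123.6705 B0=58.9884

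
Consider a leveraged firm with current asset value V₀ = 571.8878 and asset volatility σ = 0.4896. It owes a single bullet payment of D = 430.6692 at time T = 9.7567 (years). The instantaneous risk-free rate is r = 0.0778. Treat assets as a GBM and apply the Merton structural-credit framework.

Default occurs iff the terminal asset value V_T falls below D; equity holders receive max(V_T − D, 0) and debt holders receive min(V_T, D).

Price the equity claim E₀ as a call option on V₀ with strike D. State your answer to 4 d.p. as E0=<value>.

E0=435.4109

d₁ = [ln(V₀/D) + (r + σ²/2)T] / (σ√T)
   = [ln(571.8878/430.6692) + (0.0778 + 0.5·0.4896²)·9.7567] / (0.4896·√9.7567)
   = [0.283603 + 1.928452] / 1.529301 = 1.446448
d₂ = d₁ − σ√T = 1.446448 − 1.529301 = -0.082853
N(d₁) = 0.925974,  N(d₂) = 0.466984,  e^(−rT) = 0.468101
E₀ = V₀·N(d₁) − D·e^(−rT)·N(d₂)
   = 571.8878·0.925974 − 430.6692·0.468101·0.466984 = 435.410865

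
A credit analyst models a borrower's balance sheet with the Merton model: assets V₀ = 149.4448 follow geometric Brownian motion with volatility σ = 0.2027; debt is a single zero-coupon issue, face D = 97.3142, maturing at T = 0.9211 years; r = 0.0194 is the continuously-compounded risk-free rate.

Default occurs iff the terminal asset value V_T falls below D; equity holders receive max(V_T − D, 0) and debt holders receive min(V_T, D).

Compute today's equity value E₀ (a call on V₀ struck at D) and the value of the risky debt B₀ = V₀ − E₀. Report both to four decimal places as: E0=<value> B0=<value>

E0=53.9397 B0=95.5051

d₁ = [ln(V₀/D) + (r + σ²/2)T] / (σ√T)
   = [ln(149.4448/97.3142) + (0.0194 + 0.5·0.2027²)·0.9211] / (0.2027·√0.9211)
   = [0.428982 + 0.036792] / 0.194539 = 2.394244
d₂ = d₁ − σ√T = 2.394244 − 0.194539 = 2.199704
N(d₁) = 0.991673,  N(d₂) = 0.986086,  e^(−rT) = 0.982289
E₀ = V₀·N(d₁) − D·e^(−rT)·N(d₂)
   = 149.4448·0.991673 − 97.3142·0.982289·0.986086 = 53.939661
B₀ = V₀ − E₀ = 149.4448 − 53.939661 = 95.505139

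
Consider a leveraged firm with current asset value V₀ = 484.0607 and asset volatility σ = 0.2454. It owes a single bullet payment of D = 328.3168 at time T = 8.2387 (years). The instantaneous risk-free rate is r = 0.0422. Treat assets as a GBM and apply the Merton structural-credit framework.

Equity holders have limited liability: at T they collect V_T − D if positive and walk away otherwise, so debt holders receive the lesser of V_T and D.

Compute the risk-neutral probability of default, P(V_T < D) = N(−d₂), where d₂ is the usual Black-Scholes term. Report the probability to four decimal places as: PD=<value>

d₁ = [ln(V₀/D) + (r + σ²/2)T] / (σ√T)
   = [ln(484.0607/328.3168) + (0.0422 + 0.5·0.2454²)·8.2387] / (0.2454·√8.2387)
   = [0.388231 + 0.595745] / 0.704375 = 1.396950
d₂ = d₁ − σ√T = 1.396950 − 0.704375 = 0.692575
risk-neutral PD = N(−d₂) = N(-0.692575) = 0.244288

PD=0.2443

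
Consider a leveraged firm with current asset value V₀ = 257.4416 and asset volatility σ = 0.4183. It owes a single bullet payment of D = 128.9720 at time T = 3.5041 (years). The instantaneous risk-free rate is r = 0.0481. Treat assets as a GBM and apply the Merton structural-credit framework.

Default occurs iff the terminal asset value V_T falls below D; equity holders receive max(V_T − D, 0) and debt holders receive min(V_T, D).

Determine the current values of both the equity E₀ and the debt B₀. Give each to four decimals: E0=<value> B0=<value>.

d₁ = [ln(V₀/D) + (r + σ²/2)T] / (σ√T)
   = [ln(257.4416/128.9720) + (0.0481 + 0.5·0.4183²)·3.5041] / (0.4183·√3.5041)
   = [0.691198 + 0.475112] / 0.783026 = 1.489490
d₂ = d₁ − σ√T = 1.489490 − 0.783026 = 0.706465
N(d₁) = 0.931821,  N(d₂) = 0.760050,  e^(−rT) = 0.844891
E₀ = V₀·N(d₁) − D·e^(−rT)·N(d₂)
   = 257.4416·0.931821 − 128.9720·0.844891·0.760050 = 157.068796
B₀ = V₀ − E₀ = 257.4416 − 157.068796 = 100.372804

E0=157.0688 B0=100.3728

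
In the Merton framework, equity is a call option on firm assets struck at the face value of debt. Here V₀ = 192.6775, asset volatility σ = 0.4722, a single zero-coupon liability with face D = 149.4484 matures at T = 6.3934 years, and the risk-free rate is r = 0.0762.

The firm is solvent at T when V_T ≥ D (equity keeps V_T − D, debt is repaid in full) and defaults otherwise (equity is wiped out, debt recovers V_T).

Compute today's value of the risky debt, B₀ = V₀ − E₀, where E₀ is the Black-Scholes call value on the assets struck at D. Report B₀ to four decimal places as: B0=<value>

d₁ = [ln(V₀/D) + (r + σ²/2)T] / (σ√T)
   = [ln(192.6775/149.4484) + (0.0762 + 0.5·0.4722²)·6.3934] / (0.4722·√6.3934)
   = [0.254067 + 1.199954] / 1.193966 = 1.217808
d₂ = d₁ − σ√T = 1.217808 − 1.193966 = 0.023842
N(d₁) = 0.888351,  N(d₂) = 0.509511,  e^(−rT) = 0.614358
E₀ = V₀·N(d₁) − D·e^(−rT)·N(d₂)
   = 192.6775·0.888351 − 149.4484·0.614358·0.509511 = 124.384698
B₀ = V₀ − E₀ = 192.6775 − 124.384698 = 68.292802

B0=68.2928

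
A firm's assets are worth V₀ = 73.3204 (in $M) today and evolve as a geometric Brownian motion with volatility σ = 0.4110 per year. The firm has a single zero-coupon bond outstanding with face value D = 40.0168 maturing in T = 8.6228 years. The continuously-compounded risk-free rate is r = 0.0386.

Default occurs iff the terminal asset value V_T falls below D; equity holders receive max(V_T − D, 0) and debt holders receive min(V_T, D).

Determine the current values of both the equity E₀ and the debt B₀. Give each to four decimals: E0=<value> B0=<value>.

E0=50.8615 B0=22.4589

d₁ = [ln(V₀/D) + (r + σ²/2)T] / (σ√T)
   = [ln(73.3204/40.0168) + (0.0386 + 0.5·0.4110²)·8.6228] / (0.4110·√8.6228)
   = [0.605540 + 1.061126] / 1.206885 = 1.380964
d₂ = d₁ − σ√T = 1.380964 − 1.206885 = 0.174079
N(d₁) = 0.916355,  N(d₂) = 0.569098,  e^(−rT) = 0.716885
E₀ = V₀·N(d₁) − D·e^(−rT)·N(d₂)
   = 73.3204·0.916355 − 40.0168·0.716885·0.569098 = 50.861545
B₀ = V₀ − E₀ = 73.3204 − 50.861545 = 22.458855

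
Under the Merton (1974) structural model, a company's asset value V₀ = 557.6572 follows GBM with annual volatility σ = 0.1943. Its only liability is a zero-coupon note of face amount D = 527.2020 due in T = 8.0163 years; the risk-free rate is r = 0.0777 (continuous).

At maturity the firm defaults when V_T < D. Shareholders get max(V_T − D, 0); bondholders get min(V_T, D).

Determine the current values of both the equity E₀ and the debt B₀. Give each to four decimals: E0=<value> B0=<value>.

E0=285.9922 B0=271.6650

d₁ = [ln(V₀/D) + (r + σ²/2)T] / (σ√T)
   = [ln(557.6572/527.2020) + (0.0777 + 0.5·0.1943²)·8.0163] / (0.1943·√8.0163)
   = [0.056161 + 0.774184] / 0.550123 = 1.509380
d₂ = d₁ − σ√T = 1.509380 − 0.550123 = 0.959257
N(d₁) = 0.934399,  N(d₂) = 0.831285,  e^(−rT) = 0.536405
E₀ = V₀·N(d₁) − D·e^(−rT)·N(d₂)
   = 557.6572·0.934399 − 527.2020·0.536405·0.831285 = 285.992242
B₀ = V₀ − E₀ = 557.6572 − 285.992242 = 271.664958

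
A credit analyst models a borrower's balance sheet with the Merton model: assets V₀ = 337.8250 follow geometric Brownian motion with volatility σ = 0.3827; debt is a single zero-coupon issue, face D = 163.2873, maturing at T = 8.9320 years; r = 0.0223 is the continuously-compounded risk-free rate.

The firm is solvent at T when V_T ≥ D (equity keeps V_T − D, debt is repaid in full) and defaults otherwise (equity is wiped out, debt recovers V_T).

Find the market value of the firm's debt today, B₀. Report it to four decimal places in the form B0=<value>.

d₁ = [ln(V₀/D) + (r + σ²/2)T] / (σ√T)
   = [ln(337.8250/163.2873) + (0.0223 + 0.5·0.3827²)·8.9320] / (0.3827·√8.9320)
   = [0.727017 + 0.853271] / 1.143755 = 1.381667
d₂ = d₁ − σ√T = 1.381667 − 1.143755 = 0.237912
N(d₁) = 0.916463,  N(d₂) = 0.594025,  e^(−rT) = 0.819399
E₀ = V₀·N(d₁) − D·e^(−rT)·N(d₂)
   = 337.8250·0.916463 − 163.2873·0.819399·0.594025 = 230.124976
B₀ = V₀ − E₀ = 337.8250 − 230.124976 = 107.700024

B0=107.7000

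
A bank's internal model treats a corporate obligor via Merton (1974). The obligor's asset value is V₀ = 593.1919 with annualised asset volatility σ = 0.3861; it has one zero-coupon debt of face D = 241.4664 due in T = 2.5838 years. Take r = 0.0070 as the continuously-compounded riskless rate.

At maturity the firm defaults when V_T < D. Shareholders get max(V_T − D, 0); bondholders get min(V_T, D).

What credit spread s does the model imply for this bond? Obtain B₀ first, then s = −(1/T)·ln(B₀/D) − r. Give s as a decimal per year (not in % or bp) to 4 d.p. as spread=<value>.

d₁ = [ln(V₀/D) + (r + σ²/2)T] / (σ√T)
   = [ln(593.1919/241.4664) + (0.0070 + 0.5·0.3861²)·2.5838] / (0.3861·√2.5838)
   = [0.898788 + 0.210674] / 0.620625 = 1.787653
d₂ = d₁ − σ√T = 1.787653 − 0.620625 = 1.167028
N(d₁) = 0.963084,  N(d₂) = 0.878400,  e^(−rT) = 0.982076
E₀ = V₀·N(d₁) − D·e^(−rT)·N(d₂)
   = 593.1919·0.963084 − 241.4664·0.982076·0.878400 = 362.991185
B₀ = V₀ − E₀ = 593.1919 − 362.991185 = 230.200715
spread = −(1/T)·ln(B₀/D) − r = −(1/2.5838)·ln(230.200715/241.4664) − 0.0070 = 0.01149165

spread=0.0115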